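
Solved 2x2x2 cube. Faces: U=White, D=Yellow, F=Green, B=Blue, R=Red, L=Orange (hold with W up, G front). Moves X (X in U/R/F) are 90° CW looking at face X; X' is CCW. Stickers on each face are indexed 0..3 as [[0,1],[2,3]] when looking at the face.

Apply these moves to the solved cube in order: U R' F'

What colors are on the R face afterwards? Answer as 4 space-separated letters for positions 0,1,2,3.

Answer: R R Y R

Derivation:
After move 1 (U): U=WWWW F=RRGG R=BBRR B=OOBB L=GGOO
After move 2 (R'): R=BRBR U=WBWO F=RWGW D=YRYG B=YOYB
After move 3 (F'): F=WWRG U=WBBB R=RRYR D=GOYG L=GOOW
Query: R face = RRYR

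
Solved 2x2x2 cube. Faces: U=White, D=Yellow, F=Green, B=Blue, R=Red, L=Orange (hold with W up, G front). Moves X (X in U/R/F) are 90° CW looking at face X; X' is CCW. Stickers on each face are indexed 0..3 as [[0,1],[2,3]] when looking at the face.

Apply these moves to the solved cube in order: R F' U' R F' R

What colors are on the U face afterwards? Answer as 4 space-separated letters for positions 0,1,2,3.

Answer: G B Y G

Derivation:
After move 1 (R): R=RRRR U=WGWG F=GYGY D=YBYB B=WBWB
After move 2 (F'): F=YYGG U=WGRR R=BRYR D=OOYB L=OGOW
After move 3 (U'): U=GRWR F=OGGG R=YYYR B=BRWB L=WBOW
After move 4 (R): R=YYRY U=GGWG F=OOGB D=OWYB B=RRRB
After move 5 (F'): F=OBOG U=GGYR R=WYOY D=BWYB L=WGOW
After move 6 (R): R=OWYY U=GBYG F=OWOB D=BRYR B=RRGB
Query: U face = GBYG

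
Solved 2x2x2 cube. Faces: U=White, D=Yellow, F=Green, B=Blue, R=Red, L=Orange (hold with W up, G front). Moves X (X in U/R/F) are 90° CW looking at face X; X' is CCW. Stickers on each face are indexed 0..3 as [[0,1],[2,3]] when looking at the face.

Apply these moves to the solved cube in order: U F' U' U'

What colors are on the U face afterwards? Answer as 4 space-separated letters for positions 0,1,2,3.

After move 1 (U): U=WWWW F=RRGG R=BBRR B=OOBB L=GGOO
After move 2 (F'): F=RGRG U=WWBR R=YBYR D=GOYY L=GWOW
After move 3 (U'): U=WRWB F=GWRG R=RGYR B=YBBB L=OOOW
After move 4 (U'): U=RBWW F=OORG R=GWYR B=RGBB L=YBOW
Query: U face = RBWW

Answer: R B W W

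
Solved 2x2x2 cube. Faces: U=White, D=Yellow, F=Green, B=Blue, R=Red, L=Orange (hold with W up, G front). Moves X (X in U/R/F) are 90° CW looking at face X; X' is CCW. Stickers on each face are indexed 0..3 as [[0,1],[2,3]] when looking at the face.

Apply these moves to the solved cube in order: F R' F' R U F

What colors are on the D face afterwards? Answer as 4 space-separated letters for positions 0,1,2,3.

Answer: W W Y Y

Derivation:
After move 1 (F): F=GGGG U=WWOO R=WRWR D=RRYY L=OYOY
After move 2 (R'): R=RRWW U=WBOB F=GWGO D=RGYG B=YBRB
After move 3 (F'): F=WOGG U=WBRW R=GRRW D=YYYG L=OBOO
After move 4 (R): R=RGWR U=WORG F=WYGG D=YRYY B=WBBB
After move 5 (U): U=RWGO F=RGGG R=WBWR B=OBBB L=WYOO
After move 6 (F): F=GRGG U=RWOY R=GBOR D=WWYY L=WYOR
Query: D face = WWYY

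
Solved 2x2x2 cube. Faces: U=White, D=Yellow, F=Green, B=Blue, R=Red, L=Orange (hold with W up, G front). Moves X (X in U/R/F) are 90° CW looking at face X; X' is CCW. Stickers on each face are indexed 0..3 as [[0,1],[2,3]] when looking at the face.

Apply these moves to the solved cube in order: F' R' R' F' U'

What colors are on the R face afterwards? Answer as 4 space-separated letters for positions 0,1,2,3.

Answer: B B O Y

Derivation:
After move 1 (F'): F=GGGG U=WWRR R=YRYR D=OOYY L=OWOW
After move 2 (R'): R=RRYY U=WBRB F=GWGR D=OGYG B=YBOB
After move 3 (R'): R=RYRY U=WORY F=GBGB D=OWYR B=GBGB
After move 4 (F'): F=BBGG U=WORR R=WYOY D=WWYR L=OYOR
After move 5 (U'): U=ORWR F=OYGG R=BBOY B=WYGB L=GBOR
Query: R face = BBOY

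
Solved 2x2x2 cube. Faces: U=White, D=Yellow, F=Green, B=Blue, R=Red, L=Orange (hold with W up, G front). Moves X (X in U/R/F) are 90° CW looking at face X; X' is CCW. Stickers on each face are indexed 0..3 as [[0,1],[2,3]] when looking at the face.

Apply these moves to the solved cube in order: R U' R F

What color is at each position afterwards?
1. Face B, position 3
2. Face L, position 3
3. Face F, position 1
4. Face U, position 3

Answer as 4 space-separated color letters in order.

Answer: B W O B

Derivation:
After move 1 (R): R=RRRR U=WGWG F=GYGY D=YBYB B=WBWB
After move 2 (U'): U=GGWW F=OOGY R=GYRR B=RRWB L=WBOO
After move 3 (R): R=RGRY U=GOWY F=OBGB D=YWYR B=WRGB
After move 4 (F): F=GOBB U=GOOB R=WGYY D=RRYR L=WYOW
Query 1: B[3] = B
Query 2: L[3] = W
Query 3: F[1] = O
Query 4: U[3] = B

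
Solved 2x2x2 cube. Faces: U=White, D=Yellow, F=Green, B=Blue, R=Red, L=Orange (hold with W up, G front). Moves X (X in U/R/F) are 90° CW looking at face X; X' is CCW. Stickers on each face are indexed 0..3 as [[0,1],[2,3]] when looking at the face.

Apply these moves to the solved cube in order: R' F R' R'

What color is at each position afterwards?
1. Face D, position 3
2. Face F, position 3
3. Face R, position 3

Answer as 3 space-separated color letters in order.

After move 1 (R'): R=RRRR U=WBWB F=GWGW D=YGYG B=YBYB
After move 2 (F): F=GGWW U=WBOO R=WRBR D=RRYG L=OYOG
After move 3 (R'): R=RRWB U=WYOY F=GBWO D=RGYW B=GBRB
After move 4 (R'): R=RBRW U=WROG F=GYWY D=RBYO B=WBGB
Query 1: D[3] = O
Query 2: F[3] = Y
Query 3: R[3] = W

Answer: O Y W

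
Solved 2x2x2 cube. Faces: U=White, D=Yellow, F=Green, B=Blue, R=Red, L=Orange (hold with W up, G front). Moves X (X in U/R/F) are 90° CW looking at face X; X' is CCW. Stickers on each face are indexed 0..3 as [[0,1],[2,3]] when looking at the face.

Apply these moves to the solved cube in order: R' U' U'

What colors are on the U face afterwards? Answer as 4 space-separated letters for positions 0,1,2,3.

After move 1 (R'): R=RRRR U=WBWB F=GWGW D=YGYG B=YBYB
After move 2 (U'): U=BBWW F=OOGW R=GWRR B=RRYB L=YBOO
After move 3 (U'): U=BWBW F=YBGW R=OORR B=GWYB L=RROO
Query: U face = BWBW

Answer: B W B W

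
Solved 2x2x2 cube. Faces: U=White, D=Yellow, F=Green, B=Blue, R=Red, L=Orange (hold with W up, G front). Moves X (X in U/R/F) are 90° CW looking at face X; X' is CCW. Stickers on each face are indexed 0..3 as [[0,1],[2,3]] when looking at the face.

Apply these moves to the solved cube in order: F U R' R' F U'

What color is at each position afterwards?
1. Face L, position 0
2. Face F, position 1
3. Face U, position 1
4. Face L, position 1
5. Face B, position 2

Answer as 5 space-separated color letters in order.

After move 1 (F): F=GGGG U=WWOO R=WRWR D=RRYY L=OYOY
After move 2 (U): U=OWOW F=WRGG R=BBWR B=OYBB L=GGOY
After move 3 (R'): R=BRBW U=OBOO F=WWGW D=RRYG B=YYRB
After move 4 (R'): R=RWBB U=OROY F=WBGO D=RWYW B=GYRB
After move 5 (F): F=GWOB U=ORYG R=OWYB D=BRYW L=GROW
After move 6 (U'): U=RGOY F=GROB R=GWYB B=OWRB L=GYOW
Query 1: L[0] = G
Query 2: F[1] = R
Query 3: U[1] = G
Query 4: L[1] = Y
Query 5: B[2] = R

Answer: G R G Y R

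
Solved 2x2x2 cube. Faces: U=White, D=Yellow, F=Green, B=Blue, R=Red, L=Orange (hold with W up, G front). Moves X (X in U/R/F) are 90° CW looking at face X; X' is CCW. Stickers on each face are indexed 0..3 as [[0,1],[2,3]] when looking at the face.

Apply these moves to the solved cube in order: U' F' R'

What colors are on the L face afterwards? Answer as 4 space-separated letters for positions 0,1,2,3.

After move 1 (U'): U=WWWW F=OOGG R=GGRR B=RRBB L=BBOO
After move 2 (F'): F=OGOG U=WWGR R=YGYR D=BOYY L=BWOW
After move 3 (R'): R=GRYY U=WBGR F=OWOR D=BGYG B=YROB
Query: L face = BWOW

Answer: B W O W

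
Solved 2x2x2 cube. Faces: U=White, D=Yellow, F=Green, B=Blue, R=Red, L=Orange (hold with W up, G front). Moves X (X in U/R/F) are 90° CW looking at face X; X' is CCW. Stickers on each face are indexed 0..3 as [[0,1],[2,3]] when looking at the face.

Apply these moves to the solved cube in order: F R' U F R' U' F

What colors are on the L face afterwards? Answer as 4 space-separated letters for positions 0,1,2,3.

Answer: G W O R

Derivation:
After move 1 (F): F=GGGG U=WWOO R=WRWR D=RRYY L=OYOY
After move 2 (R'): R=RRWW U=WBOB F=GWGO D=RGYG B=YBRB
After move 3 (U): U=OWBB F=RRGO R=YBWW B=OYRB L=GWOY
After move 4 (F): F=GROR U=OWYW R=BBBW D=WYYG L=GROG
After move 5 (R'): R=BWBB U=ORYO F=GWOW D=WRYR B=GYYB
After move 6 (U'): U=ROOY F=GROW R=GWBB B=BWYB L=GYOG
After move 7 (F): F=OGWR U=ROGY R=OWYB D=BGYR L=GWOR
Query: L face = GWOR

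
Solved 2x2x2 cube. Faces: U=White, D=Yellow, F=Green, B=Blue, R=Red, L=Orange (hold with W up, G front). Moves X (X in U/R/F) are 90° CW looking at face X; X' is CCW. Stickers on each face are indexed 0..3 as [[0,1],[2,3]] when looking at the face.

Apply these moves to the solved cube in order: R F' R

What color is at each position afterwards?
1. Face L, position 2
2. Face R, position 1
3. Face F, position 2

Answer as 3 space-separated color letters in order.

After move 1 (R): R=RRRR U=WGWG F=GYGY D=YBYB B=WBWB
After move 2 (F'): F=YYGG U=WGRR R=BRYR D=OOYB L=OGOW
After move 3 (R): R=YBRR U=WYRG F=YOGB D=OWYW B=RBGB
Query 1: L[2] = O
Query 2: R[1] = B
Query 3: F[2] = G

Answer: O B G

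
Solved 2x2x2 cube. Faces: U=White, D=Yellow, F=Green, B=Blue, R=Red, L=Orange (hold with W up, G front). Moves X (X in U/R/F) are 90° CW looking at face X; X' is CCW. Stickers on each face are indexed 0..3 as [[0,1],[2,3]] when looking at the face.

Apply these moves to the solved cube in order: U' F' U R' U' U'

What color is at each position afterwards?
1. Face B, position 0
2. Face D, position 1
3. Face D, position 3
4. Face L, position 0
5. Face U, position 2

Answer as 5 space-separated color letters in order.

Answer: Y G G R B

Derivation:
After move 1 (U'): U=WWWW F=OOGG R=GGRR B=RRBB L=BBOO
After move 2 (F'): F=OGOG U=WWGR R=YGYR D=BOYY L=BWOW
After move 3 (U): U=GWRW F=YGOG R=RRYR B=BWBB L=OGOW
After move 4 (R'): R=RRRY U=GBRB F=YWOW D=BGYG B=YWOB
After move 5 (U'): U=BBGR F=OGOW R=YWRY B=RROB L=YWOW
After move 6 (U'): U=BRBG F=YWOW R=OGRY B=YWOB L=RROW
Query 1: B[0] = Y
Query 2: D[1] = G
Query 3: D[3] = G
Query 4: L[0] = R
Query 5: U[2] = B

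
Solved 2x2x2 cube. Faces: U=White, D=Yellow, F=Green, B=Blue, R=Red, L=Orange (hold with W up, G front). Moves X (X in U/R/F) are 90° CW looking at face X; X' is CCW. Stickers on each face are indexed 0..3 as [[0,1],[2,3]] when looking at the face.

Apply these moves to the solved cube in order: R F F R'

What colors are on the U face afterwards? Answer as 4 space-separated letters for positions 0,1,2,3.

After move 1 (R): R=RRRR U=WGWG F=GYGY D=YBYB B=WBWB
After move 2 (F): F=GGYY U=WGOO R=WRGR D=RRYB L=OYOB
After move 3 (F): F=YGYG U=WGBY R=OROR D=GWYB L=OROR
After move 4 (R'): R=RROO U=WWBW F=YGYY D=GGYG B=BBWB
Query: U face = WWBW

Answer: W W B W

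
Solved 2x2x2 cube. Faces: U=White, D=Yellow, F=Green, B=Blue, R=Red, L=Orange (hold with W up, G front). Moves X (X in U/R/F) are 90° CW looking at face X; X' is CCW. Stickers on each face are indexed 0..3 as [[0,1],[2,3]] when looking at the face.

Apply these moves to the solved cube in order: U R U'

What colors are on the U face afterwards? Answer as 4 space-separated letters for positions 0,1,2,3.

After move 1 (U): U=WWWW F=RRGG R=BBRR B=OOBB L=GGOO
After move 2 (R): R=RBRB U=WRWG F=RYGY D=YBYO B=WOWB
After move 3 (U'): U=RGWW F=GGGY R=RYRB B=RBWB L=WOOO
Query: U face = RGWW

Answer: R G W W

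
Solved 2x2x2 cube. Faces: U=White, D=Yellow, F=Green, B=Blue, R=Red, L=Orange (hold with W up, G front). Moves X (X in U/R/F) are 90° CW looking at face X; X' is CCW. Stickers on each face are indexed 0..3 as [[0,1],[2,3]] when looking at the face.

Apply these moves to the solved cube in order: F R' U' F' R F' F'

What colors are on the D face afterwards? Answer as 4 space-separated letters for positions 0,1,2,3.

After move 1 (F): F=GGGG U=WWOO R=WRWR D=RRYY L=OYOY
After move 2 (R'): R=RRWW U=WBOB F=GWGO D=RGYG B=YBRB
After move 3 (U'): U=BBWO F=OYGO R=GWWW B=RRRB L=YBOY
After move 4 (F'): F=YOOG U=BBGW R=GWRW D=BYYG L=YOOW
After move 5 (R): R=RGWW U=BOGG F=YYOG D=BRYR B=WRBB
After move 6 (F'): F=YGYO U=BORW R=RGBW D=OWYR L=YGOG
After move 7 (F'): F=GOYY U=BORB R=WGOW D=GGYR L=YWOR
Query: D face = GGYR

Answer: G G Y R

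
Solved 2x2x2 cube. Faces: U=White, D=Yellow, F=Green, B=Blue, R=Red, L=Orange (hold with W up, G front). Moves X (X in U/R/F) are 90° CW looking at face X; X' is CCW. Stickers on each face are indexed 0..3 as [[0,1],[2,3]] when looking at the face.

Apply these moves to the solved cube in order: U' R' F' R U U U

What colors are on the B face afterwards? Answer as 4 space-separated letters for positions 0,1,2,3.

Answer: Y O B B

Derivation:
After move 1 (U'): U=WWWW F=OOGG R=GGRR B=RRBB L=BBOO
After move 2 (R'): R=GRGR U=WBWR F=OWGW D=YOYG B=YRYB
After move 3 (F'): F=WWOG U=WBGG R=ORYR D=BOYG L=BROW
After move 4 (R): R=YORR U=WWGG F=WOOG D=BYYY B=GRBB
After move 5 (U): U=GWGW F=YOOG R=GRRR B=BRBB L=WOOW
After move 6 (U): U=GGWW F=GROG R=BRRR B=WOBB L=YOOW
After move 7 (U): U=WGWG F=BROG R=WORR B=YOBB L=GROW
Query: B face = YOBB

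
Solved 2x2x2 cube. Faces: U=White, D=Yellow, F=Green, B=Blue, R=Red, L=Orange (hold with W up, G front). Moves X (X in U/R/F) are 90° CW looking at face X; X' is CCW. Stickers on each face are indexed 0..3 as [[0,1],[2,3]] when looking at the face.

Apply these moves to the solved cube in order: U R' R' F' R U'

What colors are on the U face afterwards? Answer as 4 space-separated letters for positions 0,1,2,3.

Answer: O G W R

Derivation:
After move 1 (U): U=WWWW F=RRGG R=BBRR B=OOBB L=GGOO
After move 2 (R'): R=BRBR U=WBWO F=RWGW D=YRYG B=YOYB
After move 3 (R'): R=RRBB U=WYWY F=RBGO D=YWYW B=GORB
After move 4 (F'): F=BORG U=WYRB R=WRYB D=GOYW L=GYOW
After move 5 (R): R=YWBR U=WORG F=BORW D=GRYG B=BOYB
After move 6 (U'): U=OGWR F=GYRW R=BOBR B=YWYB L=BOOW
Query: U face = OGWR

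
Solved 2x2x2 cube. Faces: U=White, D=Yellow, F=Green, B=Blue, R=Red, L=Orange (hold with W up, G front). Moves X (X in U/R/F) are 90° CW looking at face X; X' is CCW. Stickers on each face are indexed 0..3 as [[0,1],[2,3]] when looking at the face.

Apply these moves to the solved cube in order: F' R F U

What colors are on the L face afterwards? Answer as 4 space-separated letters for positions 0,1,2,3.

After move 1 (F'): F=GGGG U=WWRR R=YRYR D=OOYY L=OWOW
After move 2 (R): R=YYRR U=WGRG F=GOGY D=OBYB B=RBWB
After move 3 (F): F=GGYO U=WGWW R=RYGR D=RYYB L=OOOB
After move 4 (U): U=WWWG F=RYYO R=RBGR B=OOWB L=GGOB
Query: L face = GGOB

Answer: G G O B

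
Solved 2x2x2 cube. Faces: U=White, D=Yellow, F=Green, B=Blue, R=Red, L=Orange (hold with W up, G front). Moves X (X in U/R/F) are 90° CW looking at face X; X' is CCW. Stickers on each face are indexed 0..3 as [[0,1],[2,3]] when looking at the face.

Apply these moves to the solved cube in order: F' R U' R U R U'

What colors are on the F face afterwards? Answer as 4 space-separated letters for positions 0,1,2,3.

After move 1 (F'): F=GGGG U=WWRR R=YRYR D=OOYY L=OWOW
After move 2 (R): R=YYRR U=WGRG F=GOGY D=OBYB B=RBWB
After move 3 (U'): U=GGWR F=OWGY R=GORR B=YYWB L=RBOW
After move 4 (R): R=RGRO U=GWWY F=OBGB D=OWYY B=RYGB
After move 5 (U): U=WGYW F=RGGB R=RYRO B=RBGB L=OBOW
After move 6 (R): R=RROY U=WGYB F=RWGY D=OGYR B=WBGB
After move 7 (U'): U=GBWY F=OBGY R=RWOY B=RRGB L=WBOW
Query: F face = OBGY

Answer: O B G Y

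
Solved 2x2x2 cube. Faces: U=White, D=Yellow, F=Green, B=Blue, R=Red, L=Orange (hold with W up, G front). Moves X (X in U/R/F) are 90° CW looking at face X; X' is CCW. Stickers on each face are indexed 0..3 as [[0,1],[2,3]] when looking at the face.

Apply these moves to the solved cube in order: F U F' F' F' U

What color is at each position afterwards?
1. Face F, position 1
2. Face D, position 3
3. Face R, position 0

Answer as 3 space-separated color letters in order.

After move 1 (F): F=GGGG U=WWOO R=WRWR D=RRYY L=OYOY
After move 2 (U): U=OWOW F=WRGG R=BBWR B=OYBB L=GGOY
After move 3 (F'): F=RGWG U=OWBW R=RBRR D=GYYY L=GWOO
After move 4 (F'): F=GGRW U=OWRR R=YBGR D=WOYY L=GWOB
After move 5 (F'): F=GWGR U=OWYG R=OBWR D=WBYY L=GROR
After move 6 (U): U=YOGW F=OBGR R=OYWR B=GRBB L=GWOR
Query 1: F[1] = B
Query 2: D[3] = Y
Query 3: R[0] = O

Answer: B Y O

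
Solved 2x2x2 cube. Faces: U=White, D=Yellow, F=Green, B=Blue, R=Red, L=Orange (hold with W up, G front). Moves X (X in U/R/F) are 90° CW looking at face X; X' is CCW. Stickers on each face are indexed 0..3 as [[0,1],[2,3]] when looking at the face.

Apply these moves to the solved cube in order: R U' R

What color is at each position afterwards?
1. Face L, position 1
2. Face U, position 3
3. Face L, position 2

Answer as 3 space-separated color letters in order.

Answer: B Y O

Derivation:
After move 1 (R): R=RRRR U=WGWG F=GYGY D=YBYB B=WBWB
After move 2 (U'): U=GGWW F=OOGY R=GYRR B=RRWB L=WBOO
After move 3 (R): R=RGRY U=GOWY F=OBGB D=YWYR B=WRGB
Query 1: L[1] = B
Query 2: U[3] = Y
Query 3: L[2] = O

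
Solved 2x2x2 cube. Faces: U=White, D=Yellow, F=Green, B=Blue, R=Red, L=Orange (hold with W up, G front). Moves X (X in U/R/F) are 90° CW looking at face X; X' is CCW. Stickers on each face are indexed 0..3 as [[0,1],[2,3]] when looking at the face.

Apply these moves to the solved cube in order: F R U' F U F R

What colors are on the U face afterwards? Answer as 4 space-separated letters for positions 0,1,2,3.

Answer: Y W B R

Derivation:
After move 1 (F): F=GGGG U=WWOO R=WRWR D=RRYY L=OYOY
After move 2 (R): R=WWRR U=WGOG F=GRGY D=RBYB B=OBWB
After move 3 (U'): U=GGWO F=OYGY R=GRRR B=WWWB L=OBOY
After move 4 (F): F=GOYY U=GGYB R=WROR D=RGYB L=OROB
After move 5 (U): U=YGBG F=WRYY R=WWOR B=ORWB L=GOOB
After move 6 (F): F=YWYR U=YGBO R=BWGR D=OWYB L=GROG
After move 7 (R): R=GBRW U=YWBR F=YWYB D=OWYO B=ORGB
Query: U face = YWBR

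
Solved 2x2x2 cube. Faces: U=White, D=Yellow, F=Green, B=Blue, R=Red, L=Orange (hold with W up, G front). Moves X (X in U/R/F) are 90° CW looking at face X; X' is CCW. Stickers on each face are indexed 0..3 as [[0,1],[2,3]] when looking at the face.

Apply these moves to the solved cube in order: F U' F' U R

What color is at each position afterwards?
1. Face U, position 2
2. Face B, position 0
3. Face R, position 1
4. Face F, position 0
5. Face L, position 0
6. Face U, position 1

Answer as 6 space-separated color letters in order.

Answer: W O W R Y G

Derivation:
After move 1 (F): F=GGGG U=WWOO R=WRWR D=RRYY L=OYOY
After move 2 (U'): U=WOWO F=OYGG R=GGWR B=WRBB L=BBOY
After move 3 (F'): F=YGOG U=WOGW R=RGRR D=BYYY L=BOOW
After move 4 (U): U=GWWO F=RGOG R=WRRR B=BOBB L=YGOW
After move 5 (R): R=RWRR U=GGWG F=RYOY D=BBYB B=OOWB
Query 1: U[2] = W
Query 2: B[0] = O
Query 3: R[1] = W
Query 4: F[0] = R
Query 5: L[0] = Y
Query 6: U[1] = G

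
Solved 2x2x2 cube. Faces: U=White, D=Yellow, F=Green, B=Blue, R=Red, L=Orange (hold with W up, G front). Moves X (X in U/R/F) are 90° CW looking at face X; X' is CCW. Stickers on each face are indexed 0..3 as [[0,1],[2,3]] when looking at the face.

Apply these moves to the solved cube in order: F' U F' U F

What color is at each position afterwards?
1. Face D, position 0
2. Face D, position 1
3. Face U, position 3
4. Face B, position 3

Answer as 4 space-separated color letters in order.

Answer: O O G B

Derivation:
After move 1 (F'): F=GGGG U=WWRR R=YRYR D=OOYY L=OWOW
After move 2 (U): U=RWRW F=YRGG R=BBYR B=OWBB L=GGOW
After move 3 (F'): F=RGYG U=RWBY R=OBOR D=GWYY L=GWOR
After move 4 (U): U=BRYW F=OBYG R=OWOR B=GWBB L=RGOR
After move 5 (F): F=YOGB U=BRRG R=YWWR D=OOYY L=RGOW
Query 1: D[0] = O
Query 2: D[1] = O
Query 3: U[3] = G
Query 4: B[3] = B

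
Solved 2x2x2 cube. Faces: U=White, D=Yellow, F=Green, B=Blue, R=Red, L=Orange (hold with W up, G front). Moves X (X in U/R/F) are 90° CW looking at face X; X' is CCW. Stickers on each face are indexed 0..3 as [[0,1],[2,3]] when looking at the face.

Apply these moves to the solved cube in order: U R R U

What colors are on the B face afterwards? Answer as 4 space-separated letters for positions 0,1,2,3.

After move 1 (U): U=WWWW F=RRGG R=BBRR B=OOBB L=GGOO
After move 2 (R): R=RBRB U=WRWG F=RYGY D=YBYO B=WOWB
After move 3 (R): R=RRBB U=WYWY F=RBGO D=YWYW B=GORB
After move 4 (U): U=WWYY F=RRGO R=GOBB B=GGRB L=RBOO
Query: B face = GGRB

Answer: G G R B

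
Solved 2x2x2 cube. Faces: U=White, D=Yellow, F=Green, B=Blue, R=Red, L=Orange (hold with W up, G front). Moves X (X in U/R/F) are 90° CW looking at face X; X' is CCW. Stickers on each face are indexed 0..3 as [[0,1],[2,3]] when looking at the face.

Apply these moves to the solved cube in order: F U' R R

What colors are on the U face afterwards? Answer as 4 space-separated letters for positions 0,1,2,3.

Answer: W R W Y

Derivation:
After move 1 (F): F=GGGG U=WWOO R=WRWR D=RRYY L=OYOY
After move 2 (U'): U=WOWO F=OYGG R=GGWR B=WRBB L=BBOY
After move 3 (R): R=WGRG U=WYWG F=ORGY D=RBYW B=OROB
After move 4 (R): R=RWGG U=WRWY F=OBGW D=ROYO B=GRYB
Query: U face = WRWY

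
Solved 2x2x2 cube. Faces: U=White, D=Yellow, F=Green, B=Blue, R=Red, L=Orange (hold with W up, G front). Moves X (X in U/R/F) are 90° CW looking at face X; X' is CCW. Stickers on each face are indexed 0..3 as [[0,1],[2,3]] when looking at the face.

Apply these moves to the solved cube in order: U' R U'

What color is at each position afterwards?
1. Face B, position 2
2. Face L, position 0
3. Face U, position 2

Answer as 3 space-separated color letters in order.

After move 1 (U'): U=WWWW F=OOGG R=GGRR B=RRBB L=BBOO
After move 2 (R): R=RGRG U=WOWG F=OYGY D=YBYR B=WRWB
After move 3 (U'): U=OGWW F=BBGY R=OYRG B=RGWB L=WROO
Query 1: B[2] = W
Query 2: L[0] = W
Query 3: U[2] = W

Answer: W W W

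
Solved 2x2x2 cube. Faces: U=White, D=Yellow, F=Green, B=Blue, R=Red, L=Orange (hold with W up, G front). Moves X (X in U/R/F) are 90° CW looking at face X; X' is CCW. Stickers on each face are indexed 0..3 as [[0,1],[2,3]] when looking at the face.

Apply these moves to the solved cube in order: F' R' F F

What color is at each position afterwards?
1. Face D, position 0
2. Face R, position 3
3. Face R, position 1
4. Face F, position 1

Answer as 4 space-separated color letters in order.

Answer: B Y R G

Derivation:
After move 1 (F'): F=GGGG U=WWRR R=YRYR D=OOYY L=OWOW
After move 2 (R'): R=RRYY U=WBRB F=GWGR D=OGYG B=YBOB
After move 3 (F): F=GGRW U=WBWW R=RRBY D=YRYG L=OOOG
After move 4 (F): F=RGWG U=WBGO R=WRWY D=BRYG L=OYOR
Query 1: D[0] = B
Query 2: R[3] = Y
Query 3: R[1] = R
Query 4: F[1] = G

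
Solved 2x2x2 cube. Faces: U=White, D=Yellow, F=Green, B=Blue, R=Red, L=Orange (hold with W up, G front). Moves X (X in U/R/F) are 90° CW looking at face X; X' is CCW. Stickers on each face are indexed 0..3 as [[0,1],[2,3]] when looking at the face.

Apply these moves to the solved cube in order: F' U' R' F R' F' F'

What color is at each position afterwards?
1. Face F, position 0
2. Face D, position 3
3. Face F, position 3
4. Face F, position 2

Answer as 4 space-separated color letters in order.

After move 1 (F'): F=GGGG U=WWRR R=YRYR D=OOYY L=OWOW
After move 2 (U'): U=WRWR F=OWGG R=GGYR B=YRBB L=BBOW
After move 3 (R'): R=GRGY U=WBWY F=ORGR D=OWYG B=YROB
After move 4 (F): F=GORR U=WBWB R=WRYY D=GGYG L=BOOW
After move 5 (R'): R=RYWY U=WOWY F=GBRB D=GOYR B=GRGB
After move 6 (F'): F=BBGR U=WORW R=OYGY D=OWYR L=BYOW
After move 7 (F'): F=BRBG U=WOOG R=WYOY D=YWYR L=BWOR
Query 1: F[0] = B
Query 2: D[3] = R
Query 3: F[3] = G
Query 4: F[2] = B

Answer: B R G B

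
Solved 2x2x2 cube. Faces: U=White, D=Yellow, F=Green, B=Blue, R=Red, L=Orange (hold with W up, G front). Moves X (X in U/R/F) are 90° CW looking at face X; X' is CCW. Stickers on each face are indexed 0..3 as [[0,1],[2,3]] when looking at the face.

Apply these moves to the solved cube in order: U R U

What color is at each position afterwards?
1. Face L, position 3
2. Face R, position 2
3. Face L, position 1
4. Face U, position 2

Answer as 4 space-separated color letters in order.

Answer: O R Y G

Derivation:
After move 1 (U): U=WWWW F=RRGG R=BBRR B=OOBB L=GGOO
After move 2 (R): R=RBRB U=WRWG F=RYGY D=YBYO B=WOWB
After move 3 (U): U=WWGR F=RBGY R=WORB B=GGWB L=RYOO
Query 1: L[3] = O
Query 2: R[2] = R
Query 3: L[1] = Y
Query 4: U[2] = G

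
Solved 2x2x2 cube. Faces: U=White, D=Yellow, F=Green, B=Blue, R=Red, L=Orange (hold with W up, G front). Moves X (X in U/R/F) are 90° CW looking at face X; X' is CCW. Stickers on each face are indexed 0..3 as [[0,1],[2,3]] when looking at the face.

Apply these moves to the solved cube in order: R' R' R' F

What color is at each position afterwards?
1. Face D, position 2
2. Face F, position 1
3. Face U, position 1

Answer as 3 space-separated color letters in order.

After move 1 (R'): R=RRRR U=WBWB F=GWGW D=YGYG B=YBYB
After move 2 (R'): R=RRRR U=WYWY F=GBGB D=YWYW B=GBGB
After move 3 (R'): R=RRRR U=WGWG F=GYGY D=YBYB B=WBWB
After move 4 (F): F=GGYY U=WGOO R=WRGR D=RRYB L=OYOB
Query 1: D[2] = Y
Query 2: F[1] = G
Query 3: U[1] = G

Answer: Y G G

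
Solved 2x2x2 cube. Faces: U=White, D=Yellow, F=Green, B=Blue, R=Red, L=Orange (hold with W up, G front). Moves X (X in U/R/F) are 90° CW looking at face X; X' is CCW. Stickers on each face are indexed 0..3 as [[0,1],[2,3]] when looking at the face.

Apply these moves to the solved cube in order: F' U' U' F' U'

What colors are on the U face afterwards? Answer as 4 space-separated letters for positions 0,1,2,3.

After move 1 (F'): F=GGGG U=WWRR R=YRYR D=OOYY L=OWOW
After move 2 (U'): U=WRWR F=OWGG R=GGYR B=YRBB L=BBOW
After move 3 (U'): U=RRWW F=BBGG R=OWYR B=GGBB L=YROW
After move 4 (F'): F=BGBG U=RROY R=OWOR D=RWYY L=YWOW
After move 5 (U'): U=RYRO F=YWBG R=BGOR B=OWBB L=GGOW
Query: U face = RYRO

Answer: R Y R O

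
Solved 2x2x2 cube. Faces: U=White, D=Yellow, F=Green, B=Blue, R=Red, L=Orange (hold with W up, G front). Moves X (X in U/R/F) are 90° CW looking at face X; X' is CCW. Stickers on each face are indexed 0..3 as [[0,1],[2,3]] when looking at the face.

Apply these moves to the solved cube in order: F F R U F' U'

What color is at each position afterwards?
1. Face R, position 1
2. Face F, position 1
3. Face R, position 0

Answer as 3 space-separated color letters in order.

After move 1 (F): F=GGGG U=WWOO R=WRWR D=RRYY L=OYOY
After move 2 (F): F=GGGG U=WWYY R=OROR D=WWYY L=OROR
After move 3 (R): R=OORR U=WGYG F=GWGY D=WBYB B=YBWB
After move 4 (U): U=YWGG F=OOGY R=YBRR B=ORWB L=GWOR
After move 5 (F'): F=OYOG U=YWYR R=BBWR D=WRYB L=GGOG
After move 6 (U'): U=WRYY F=GGOG R=OYWR B=BBWB L=OROG
Query 1: R[1] = Y
Query 2: F[1] = G
Query 3: R[0] = O

Answer: Y G O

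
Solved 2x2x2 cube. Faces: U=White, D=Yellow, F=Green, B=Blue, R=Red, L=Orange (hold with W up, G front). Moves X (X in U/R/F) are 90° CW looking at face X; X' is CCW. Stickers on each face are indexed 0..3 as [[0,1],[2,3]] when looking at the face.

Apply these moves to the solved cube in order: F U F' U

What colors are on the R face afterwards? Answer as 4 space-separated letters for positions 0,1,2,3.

Answer: O Y R R

Derivation:
After move 1 (F): F=GGGG U=WWOO R=WRWR D=RRYY L=OYOY
After move 2 (U): U=OWOW F=WRGG R=BBWR B=OYBB L=GGOY
After move 3 (F'): F=RGWG U=OWBW R=RBRR D=GYYY L=GWOO
After move 4 (U): U=BOWW F=RBWG R=OYRR B=GWBB L=RGOO
Query: R face = OYRR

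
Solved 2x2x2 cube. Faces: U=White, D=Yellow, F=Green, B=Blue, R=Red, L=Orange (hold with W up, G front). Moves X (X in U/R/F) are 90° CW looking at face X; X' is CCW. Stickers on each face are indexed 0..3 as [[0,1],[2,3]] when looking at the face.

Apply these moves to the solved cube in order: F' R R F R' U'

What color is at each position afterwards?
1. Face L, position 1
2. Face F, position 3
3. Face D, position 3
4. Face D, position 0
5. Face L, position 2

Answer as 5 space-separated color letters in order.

Answer: B W B R O

Derivation:
After move 1 (F'): F=GGGG U=WWRR R=YRYR D=OOYY L=OWOW
After move 2 (R): R=YYRR U=WGRG F=GOGY D=OBYB B=RBWB
After move 3 (R): R=RYRY U=WORY F=GBGB D=OWYR B=GBGB
After move 4 (F): F=GGBB U=WOWW R=RYYY D=RRYR L=OOOW
After move 5 (R'): R=YYRY U=WGWG F=GOBW D=RGYB B=RBRB
After move 6 (U'): U=GGWW F=OOBW R=GORY B=YYRB L=RBOW
Query 1: L[1] = B
Query 2: F[3] = W
Query 3: D[3] = B
Query 4: D[0] = R
Query 5: L[2] = O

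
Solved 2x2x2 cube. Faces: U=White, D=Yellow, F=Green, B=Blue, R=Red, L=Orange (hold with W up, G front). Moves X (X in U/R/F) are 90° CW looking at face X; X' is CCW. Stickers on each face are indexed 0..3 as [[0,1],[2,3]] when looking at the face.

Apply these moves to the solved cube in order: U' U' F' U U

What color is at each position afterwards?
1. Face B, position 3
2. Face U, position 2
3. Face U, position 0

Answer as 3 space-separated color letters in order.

Answer: B W R

Derivation:
After move 1 (U'): U=WWWW F=OOGG R=GGRR B=RRBB L=BBOO
After move 2 (U'): U=WWWW F=BBGG R=OORR B=GGBB L=RROO
After move 3 (F'): F=BGBG U=WWOR R=YOYR D=ROYY L=RWOW
After move 4 (U): U=OWRW F=YOBG R=GGYR B=RWBB L=BGOW
After move 5 (U): U=ROWW F=GGBG R=RWYR B=BGBB L=YOOW
Query 1: B[3] = B
Query 2: U[2] = W
Query 3: U[0] = R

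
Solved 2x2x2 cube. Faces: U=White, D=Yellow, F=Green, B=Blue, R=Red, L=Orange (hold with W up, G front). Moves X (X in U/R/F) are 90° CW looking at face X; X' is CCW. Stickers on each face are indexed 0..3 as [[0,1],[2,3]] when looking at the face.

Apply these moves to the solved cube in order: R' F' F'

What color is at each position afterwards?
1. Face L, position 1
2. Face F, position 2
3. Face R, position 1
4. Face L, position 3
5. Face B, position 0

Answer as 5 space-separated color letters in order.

After move 1 (R'): R=RRRR U=WBWB F=GWGW D=YGYG B=YBYB
After move 2 (F'): F=WWGG U=WBRR R=GRYR D=OOYG L=OBOW
After move 3 (F'): F=WGWG U=WBGY R=OROR D=BWYG L=OROR
Query 1: L[1] = R
Query 2: F[2] = W
Query 3: R[1] = R
Query 4: L[3] = R
Query 5: B[0] = Y

Answer: R W R R Y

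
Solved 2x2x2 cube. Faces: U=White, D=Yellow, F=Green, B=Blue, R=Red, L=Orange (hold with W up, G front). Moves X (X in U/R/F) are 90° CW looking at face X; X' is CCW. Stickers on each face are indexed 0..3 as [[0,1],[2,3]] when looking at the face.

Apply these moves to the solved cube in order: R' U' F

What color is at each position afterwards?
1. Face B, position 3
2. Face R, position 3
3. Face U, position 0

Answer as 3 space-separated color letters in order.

After move 1 (R'): R=RRRR U=WBWB F=GWGW D=YGYG B=YBYB
After move 2 (U'): U=BBWW F=OOGW R=GWRR B=RRYB L=YBOO
After move 3 (F): F=GOWO U=BBOB R=WWWR D=RGYG L=YYOG
Query 1: B[3] = B
Query 2: R[3] = R
Query 3: U[0] = B

Answer: B R B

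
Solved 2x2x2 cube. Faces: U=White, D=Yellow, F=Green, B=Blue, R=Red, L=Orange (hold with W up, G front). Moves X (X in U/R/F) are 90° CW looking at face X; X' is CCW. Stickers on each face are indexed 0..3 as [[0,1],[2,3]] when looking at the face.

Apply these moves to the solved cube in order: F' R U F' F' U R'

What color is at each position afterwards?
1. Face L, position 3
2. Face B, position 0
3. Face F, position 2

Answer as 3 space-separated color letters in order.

Answer: R B Y

Derivation:
After move 1 (F'): F=GGGG U=WWRR R=YRYR D=OOYY L=OWOW
After move 2 (R): R=YYRR U=WGRG F=GOGY D=OBYB B=RBWB
After move 3 (U): U=RWGG F=YYGY R=RBRR B=OWWB L=GOOW
After move 4 (F'): F=YYYG U=RWRR R=BBOR D=OWYB L=GGOG
After move 5 (F'): F=YGYY U=RWBO R=WBOR D=GGYB L=GROR
After move 6 (U): U=BROW F=WBYY R=OWOR B=GRWB L=YGOR
After move 7 (R'): R=WROO U=BWOG F=WRYW D=GBYY B=BRGB
Query 1: L[3] = R
Query 2: B[0] = B
Query 3: F[2] = Y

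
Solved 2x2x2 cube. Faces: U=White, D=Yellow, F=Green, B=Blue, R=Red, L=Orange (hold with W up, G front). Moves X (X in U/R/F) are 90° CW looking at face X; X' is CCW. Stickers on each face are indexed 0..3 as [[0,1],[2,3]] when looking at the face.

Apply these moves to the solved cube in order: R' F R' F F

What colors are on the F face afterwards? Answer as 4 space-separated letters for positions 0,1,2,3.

Answer: O W B G

Derivation:
After move 1 (R'): R=RRRR U=WBWB F=GWGW D=YGYG B=YBYB
After move 2 (F): F=GGWW U=WBOO R=WRBR D=RRYG L=OYOG
After move 3 (R'): R=RRWB U=WYOY F=GBWO D=RGYW B=GBRB
After move 4 (F): F=WGOB U=WYGY R=ORYB D=WRYW L=OROG
After move 5 (F): F=OWBG U=WYGR R=GRYB D=YOYW L=OWOR
Query: F face = OWBG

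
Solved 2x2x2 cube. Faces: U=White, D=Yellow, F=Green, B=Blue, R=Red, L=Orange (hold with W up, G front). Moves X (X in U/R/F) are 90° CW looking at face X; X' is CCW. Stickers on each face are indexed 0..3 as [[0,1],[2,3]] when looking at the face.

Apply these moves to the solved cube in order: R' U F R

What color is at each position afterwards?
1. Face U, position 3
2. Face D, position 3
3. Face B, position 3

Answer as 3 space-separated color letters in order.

Answer: R O B

Derivation:
After move 1 (R'): R=RRRR U=WBWB F=GWGW D=YGYG B=YBYB
After move 2 (U): U=WWBB F=RRGW R=YBRR B=OOYB L=GWOO
After move 3 (F): F=GRWR U=WWOW R=BBBR D=RYYG L=GYOG
After move 4 (R): R=BBRB U=WROR F=GYWG D=RYYO B=WOWB
Query 1: U[3] = R
Query 2: D[3] = O
Query 3: B[3] = B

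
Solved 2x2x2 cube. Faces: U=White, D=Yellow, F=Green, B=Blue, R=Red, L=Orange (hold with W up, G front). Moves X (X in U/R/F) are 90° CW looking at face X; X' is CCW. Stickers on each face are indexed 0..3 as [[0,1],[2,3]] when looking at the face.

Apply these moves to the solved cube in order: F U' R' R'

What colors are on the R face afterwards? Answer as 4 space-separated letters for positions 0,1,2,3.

After move 1 (F): F=GGGG U=WWOO R=WRWR D=RRYY L=OYOY
After move 2 (U'): U=WOWO F=OYGG R=GGWR B=WRBB L=BBOY
After move 3 (R'): R=GRGW U=WBWW F=OOGO D=RYYG B=YRRB
After move 4 (R'): R=RWGG U=WRWY F=OBGW D=ROYO B=GRYB
Query: R face = RWGG

Answer: R W G G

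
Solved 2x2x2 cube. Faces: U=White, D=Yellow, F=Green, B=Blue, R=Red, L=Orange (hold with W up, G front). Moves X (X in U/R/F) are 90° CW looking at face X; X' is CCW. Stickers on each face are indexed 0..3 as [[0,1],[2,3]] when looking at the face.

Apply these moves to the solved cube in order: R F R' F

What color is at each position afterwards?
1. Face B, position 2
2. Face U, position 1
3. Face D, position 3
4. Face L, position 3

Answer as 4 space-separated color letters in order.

Answer: R W Y G

Derivation:
After move 1 (R): R=RRRR U=WGWG F=GYGY D=YBYB B=WBWB
After move 2 (F): F=GGYY U=WGOO R=WRGR D=RRYB L=OYOB
After move 3 (R'): R=RRWG U=WWOW F=GGYO D=RGYY B=BBRB
After move 4 (F): F=YGOG U=WWBY R=ORWG D=WRYY L=OROG
Query 1: B[2] = R
Query 2: U[1] = W
Query 3: D[3] = Y
Query 4: L[3] = G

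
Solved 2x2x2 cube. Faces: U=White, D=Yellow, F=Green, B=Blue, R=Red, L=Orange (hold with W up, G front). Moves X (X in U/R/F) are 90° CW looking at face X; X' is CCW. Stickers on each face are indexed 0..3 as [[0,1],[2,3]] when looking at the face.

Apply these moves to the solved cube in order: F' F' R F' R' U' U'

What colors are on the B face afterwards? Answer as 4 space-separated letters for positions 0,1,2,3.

Answer: W G R B

Derivation:
After move 1 (F'): F=GGGG U=WWRR R=YRYR D=OOYY L=OWOW
After move 2 (F'): F=GGGG U=WWYY R=OROR D=WWYY L=OROR
After move 3 (R): R=OORR U=WGYG F=GWGY D=WBYB B=YBWB
After move 4 (F'): F=WYGG U=WGOR R=BOWR D=RRYB L=OGOY
After move 5 (R'): R=ORBW U=WWOY F=WGGR D=RYYG B=BBRB
After move 6 (U'): U=WYWO F=OGGR R=WGBW B=ORRB L=BBOY
After move 7 (U'): U=YOWW F=BBGR R=OGBW B=WGRB L=OROY
Query: B face = WGRB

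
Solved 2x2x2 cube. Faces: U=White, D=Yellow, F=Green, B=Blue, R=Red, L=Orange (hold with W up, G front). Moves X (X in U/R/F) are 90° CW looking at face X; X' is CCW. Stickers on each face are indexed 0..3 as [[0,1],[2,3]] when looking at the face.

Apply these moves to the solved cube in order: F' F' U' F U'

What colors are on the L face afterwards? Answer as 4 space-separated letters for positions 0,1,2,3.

After move 1 (F'): F=GGGG U=WWRR R=YRYR D=OOYY L=OWOW
After move 2 (F'): F=GGGG U=WWYY R=OROR D=WWYY L=OROR
After move 3 (U'): U=WYWY F=ORGG R=GGOR B=ORBB L=BBOR
After move 4 (F): F=GOGR U=WYRB R=WGYR D=OGYY L=BWOW
After move 5 (U'): U=YBWR F=BWGR R=GOYR B=WGBB L=OROW
Query: L face = OROW

Answer: O R O W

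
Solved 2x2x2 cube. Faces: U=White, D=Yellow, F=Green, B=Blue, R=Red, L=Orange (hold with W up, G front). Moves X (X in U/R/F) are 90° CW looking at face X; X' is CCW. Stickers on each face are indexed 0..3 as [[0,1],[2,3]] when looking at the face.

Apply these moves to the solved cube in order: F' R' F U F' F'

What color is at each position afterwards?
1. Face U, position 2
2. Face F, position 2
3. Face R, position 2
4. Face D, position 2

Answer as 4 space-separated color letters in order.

Answer: R R G Y

Derivation:
After move 1 (F'): F=GGGG U=WWRR R=YRYR D=OOYY L=OWOW
After move 2 (R'): R=RRYY U=WBRB F=GWGR D=OGYG B=YBOB
After move 3 (F): F=GGRW U=WBWW R=RRBY D=YRYG L=OOOG
After move 4 (U): U=WWWB F=RRRW R=YBBY B=OOOB L=GGOG
After move 5 (F'): F=RWRR U=WWYB R=RBYY D=GGYG L=GBOW
After move 6 (F'): F=WRRR U=WWRY R=GBGY D=BWYG L=GBOY
Query 1: U[2] = R
Query 2: F[2] = R
Query 3: R[2] = G
Query 4: D[2] = Y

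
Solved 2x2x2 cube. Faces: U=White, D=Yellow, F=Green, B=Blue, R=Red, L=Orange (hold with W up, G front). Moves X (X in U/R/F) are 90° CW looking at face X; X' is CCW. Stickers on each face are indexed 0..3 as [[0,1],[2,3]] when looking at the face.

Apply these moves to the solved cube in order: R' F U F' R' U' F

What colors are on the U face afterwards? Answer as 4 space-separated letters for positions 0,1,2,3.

After move 1 (R'): R=RRRR U=WBWB F=GWGW D=YGYG B=YBYB
After move 2 (F): F=GGWW U=WBOO R=WRBR D=RRYG L=OYOG
After move 3 (U): U=OWOB F=WRWW R=YBBR B=OYYB L=GGOG
After move 4 (F'): F=RWWW U=OWYB R=RBRR D=GGYG L=GBOO
After move 5 (R'): R=BRRR U=OYYO F=RWWB D=GWYW B=GYGB
After move 6 (U'): U=YOOY F=GBWB R=RWRR B=BRGB L=GYOO
After move 7 (F): F=WGBB U=YOOY R=OWYR D=RRYW L=GGOW
Query: U face = YOOY

Answer: Y O O Y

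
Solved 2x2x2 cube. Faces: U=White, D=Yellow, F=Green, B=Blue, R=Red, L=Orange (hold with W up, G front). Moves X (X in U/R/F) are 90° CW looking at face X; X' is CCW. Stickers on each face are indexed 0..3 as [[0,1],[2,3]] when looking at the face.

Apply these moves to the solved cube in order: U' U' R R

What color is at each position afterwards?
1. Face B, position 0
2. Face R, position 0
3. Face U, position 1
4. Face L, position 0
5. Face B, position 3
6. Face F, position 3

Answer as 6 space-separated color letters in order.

After move 1 (U'): U=WWWW F=OOGG R=GGRR B=RRBB L=BBOO
After move 2 (U'): U=WWWW F=BBGG R=OORR B=GGBB L=RROO
After move 3 (R): R=RORO U=WBWG F=BYGY D=YBYG B=WGWB
After move 4 (R): R=RROO U=WYWY F=BBGG D=YWYW B=GGBB
Query 1: B[0] = G
Query 2: R[0] = R
Query 3: U[1] = Y
Query 4: L[0] = R
Query 5: B[3] = B
Query 6: F[3] = G

Answer: G R Y R B G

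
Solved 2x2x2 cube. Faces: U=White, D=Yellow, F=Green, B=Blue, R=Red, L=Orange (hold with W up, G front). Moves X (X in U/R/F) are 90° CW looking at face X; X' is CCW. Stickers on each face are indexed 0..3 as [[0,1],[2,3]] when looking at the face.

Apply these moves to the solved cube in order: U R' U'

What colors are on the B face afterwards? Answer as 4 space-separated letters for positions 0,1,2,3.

After move 1 (U): U=WWWW F=RRGG R=BBRR B=OOBB L=GGOO
After move 2 (R'): R=BRBR U=WBWO F=RWGW D=YRYG B=YOYB
After move 3 (U'): U=BOWW F=GGGW R=RWBR B=BRYB L=YOOO
Query: B face = BRYB

Answer: B R Y B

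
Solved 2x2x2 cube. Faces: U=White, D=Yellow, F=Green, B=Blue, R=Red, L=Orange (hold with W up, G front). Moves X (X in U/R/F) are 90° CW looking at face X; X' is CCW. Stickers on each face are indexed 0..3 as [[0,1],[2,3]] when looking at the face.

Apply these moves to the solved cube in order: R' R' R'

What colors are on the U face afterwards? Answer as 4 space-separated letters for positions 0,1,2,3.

After move 1 (R'): R=RRRR U=WBWB F=GWGW D=YGYG B=YBYB
After move 2 (R'): R=RRRR U=WYWY F=GBGB D=YWYW B=GBGB
After move 3 (R'): R=RRRR U=WGWG F=GYGY D=YBYB B=WBWB
Query: U face = WGWG

Answer: W G W G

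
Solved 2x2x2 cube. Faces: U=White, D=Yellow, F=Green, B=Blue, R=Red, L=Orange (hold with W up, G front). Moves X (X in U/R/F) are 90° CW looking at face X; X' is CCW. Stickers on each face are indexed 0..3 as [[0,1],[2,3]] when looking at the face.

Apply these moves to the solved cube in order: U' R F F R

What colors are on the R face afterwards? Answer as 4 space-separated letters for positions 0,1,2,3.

Answer: B O G G

Derivation:
After move 1 (U'): U=WWWW F=OOGG R=GGRR B=RRBB L=BBOO
After move 2 (R): R=RGRG U=WOWG F=OYGY D=YBYR B=WRWB
After move 3 (F): F=GOYY U=WOOB R=WGGG D=RRYR L=BYOB
After move 4 (F): F=YGYO U=WOBY R=OGBG D=GWYR L=BROR
After move 5 (R): R=BOGG U=WGBO F=YWYR D=GWYW B=YROB
Query: R face = BOGG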